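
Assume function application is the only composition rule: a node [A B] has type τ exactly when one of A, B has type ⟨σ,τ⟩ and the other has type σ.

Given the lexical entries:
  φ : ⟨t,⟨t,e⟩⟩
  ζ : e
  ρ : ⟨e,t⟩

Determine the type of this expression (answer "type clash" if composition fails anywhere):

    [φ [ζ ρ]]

At [ζ ρ], ρ : ⟨e,t⟩ takes ζ : e, giving t.
At [φ [ζ ρ]], φ : ⟨t,⟨t,e⟩⟩ takes [ζ ρ] : t, giving ⟨t,e⟩.

⟨t,e⟩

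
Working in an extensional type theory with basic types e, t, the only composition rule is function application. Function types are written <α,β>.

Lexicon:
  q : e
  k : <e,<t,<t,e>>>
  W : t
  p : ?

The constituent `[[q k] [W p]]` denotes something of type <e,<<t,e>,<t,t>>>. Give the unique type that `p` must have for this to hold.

<t,<<t,<t,e>>,<e,<<t,e>,<t,t>>>>>

[[q k] [W p]] is required to be <e,<<t,e>,<t,t>>>. [q k] : <t,<t,e>> cannot yield <e,<<t,e>,<t,t>>> as functor, so [W p] : <<t,<t,e>>,<e,<<t,e>,<t,t>>>>.
[W p] is required to be <<t,<t,e>>,<e,<<t,e>,<t,t>>>>. W : t cannot yield <<t,<t,e>>,<e,<<t,e>,<t,t>>>> as functor, so p : <t,<<t,<t,e>>,<e,<<t,e>,<t,t>>>>>.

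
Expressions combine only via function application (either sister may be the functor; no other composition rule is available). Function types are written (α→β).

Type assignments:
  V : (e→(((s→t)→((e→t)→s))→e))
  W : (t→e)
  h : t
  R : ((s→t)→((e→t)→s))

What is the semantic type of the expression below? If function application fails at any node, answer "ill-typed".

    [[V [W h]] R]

At [W h], W : (t→e) takes h : t, giving e.
At [V [W h]], V : (e→(((s→t)→((e→t)→s))→e)) takes [W h] : e, giving (((s→t)→((e→t)→s))→e).
At [[V [W h]] R], [V [W h]] : (((s→t)→((e→t)→s))→e) takes R : ((s→t)→((e→t)→s)), giving e.

e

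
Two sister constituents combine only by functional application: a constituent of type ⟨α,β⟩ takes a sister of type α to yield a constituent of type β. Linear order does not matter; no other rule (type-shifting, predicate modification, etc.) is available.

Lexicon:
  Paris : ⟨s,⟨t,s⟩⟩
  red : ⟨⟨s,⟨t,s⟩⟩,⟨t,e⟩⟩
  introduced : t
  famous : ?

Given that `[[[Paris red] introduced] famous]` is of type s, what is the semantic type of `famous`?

[[[Paris red] introduced] famous] is required to be s. [[Paris red] introduced] : e cannot yield s as functor, so famous : ⟨e,s⟩.

⟨e,s⟩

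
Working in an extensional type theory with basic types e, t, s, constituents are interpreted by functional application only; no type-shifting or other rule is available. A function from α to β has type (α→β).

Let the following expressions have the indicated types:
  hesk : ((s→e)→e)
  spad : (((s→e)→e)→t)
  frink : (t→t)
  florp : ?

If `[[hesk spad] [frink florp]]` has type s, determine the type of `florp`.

[[hesk spad] [frink florp]] is required to be s. [hesk spad] : t cannot yield s as functor, so [frink florp] : (t→s).
[frink florp] is required to be (t→s). frink : (t→t) cannot yield (t→s) as functor, so florp : ((t→t)→(t→s)).

((t→t)→(t→s))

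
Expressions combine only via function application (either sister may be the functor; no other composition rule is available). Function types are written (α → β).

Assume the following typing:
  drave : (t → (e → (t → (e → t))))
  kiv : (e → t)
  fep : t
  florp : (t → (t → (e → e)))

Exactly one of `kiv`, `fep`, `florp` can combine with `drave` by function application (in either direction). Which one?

kiv : (e → t) — no; drave wants t, and kiv wants e.
fep — combines: drave : (t → (e → (t → (e → t)))) takes fep : t as argument, giving (e → (t → (e → t))).
florp : (t → (t → (e → e))) — no; drave wants t, and florp wants t.

fep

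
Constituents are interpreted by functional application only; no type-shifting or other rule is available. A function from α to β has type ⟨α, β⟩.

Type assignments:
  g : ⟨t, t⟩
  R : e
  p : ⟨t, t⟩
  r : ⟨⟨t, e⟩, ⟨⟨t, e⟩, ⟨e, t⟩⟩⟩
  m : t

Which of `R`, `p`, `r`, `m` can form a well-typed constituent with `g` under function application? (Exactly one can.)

R : e — neither side's domain matches the other.
p : ⟨t, t⟩ — neither side's domain matches the other.
r : ⟨⟨t, e⟩, ⟨⟨t, e⟩, ⟨e, t⟩⟩⟩ — neither side's domain matches the other.
m — combines: g : ⟨t, t⟩ takes m : t as argument, giving t.

m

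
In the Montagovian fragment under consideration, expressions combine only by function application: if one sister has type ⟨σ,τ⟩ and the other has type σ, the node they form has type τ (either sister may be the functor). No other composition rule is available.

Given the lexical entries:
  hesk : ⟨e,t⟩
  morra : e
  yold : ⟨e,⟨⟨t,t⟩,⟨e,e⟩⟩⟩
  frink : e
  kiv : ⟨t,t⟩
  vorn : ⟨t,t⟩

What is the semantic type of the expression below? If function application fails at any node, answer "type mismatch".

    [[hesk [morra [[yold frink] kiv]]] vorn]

At [yold frink], yold : ⟨e,⟨⟨t,t⟩,⟨e,e⟩⟩⟩ takes frink : e, giving ⟨⟨t,t⟩,⟨e,e⟩⟩.
At [[yold frink] kiv], [yold frink] : ⟨⟨t,t⟩,⟨e,e⟩⟩ takes kiv : ⟨t,t⟩, giving ⟨e,e⟩.
At [morra [[yold frink] kiv]], [[yold frink] kiv] : ⟨e,e⟩ takes morra : e, giving e.
At [hesk [morra [[yold frink] kiv]]], hesk : ⟨e,t⟩ takes [morra [[yold frink] kiv]] : e, giving t.
At [[hesk [morra [[yold frink] kiv]]] vorn], vorn : ⟨t,t⟩ takes [hesk [morra [[yold frink] kiv]]] : t, giving t.

t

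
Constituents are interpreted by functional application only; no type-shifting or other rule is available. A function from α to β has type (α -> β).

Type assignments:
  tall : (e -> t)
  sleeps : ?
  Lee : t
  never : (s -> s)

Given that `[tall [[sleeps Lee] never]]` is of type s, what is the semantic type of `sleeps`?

[tall [[sleeps Lee] never]] is required to be s. tall : (e -> t) cannot yield s as functor, so [[sleeps Lee] never] : ((e -> t) -> s).
[[sleeps Lee] never] is required to be ((e -> t) -> s). never : (s -> s) cannot yield ((e -> t) -> s) as functor, so [sleeps Lee] : ((s -> s) -> ((e -> t) -> s)).
[sleeps Lee] is required to be ((s -> s) -> ((e -> t) -> s)). Lee : t cannot yield ((s -> s) -> ((e -> t) -> s)) as functor, so sleeps : (t -> ((s -> s) -> ((e -> t) -> s))).

(t -> ((s -> s) -> ((e -> t) -> s)))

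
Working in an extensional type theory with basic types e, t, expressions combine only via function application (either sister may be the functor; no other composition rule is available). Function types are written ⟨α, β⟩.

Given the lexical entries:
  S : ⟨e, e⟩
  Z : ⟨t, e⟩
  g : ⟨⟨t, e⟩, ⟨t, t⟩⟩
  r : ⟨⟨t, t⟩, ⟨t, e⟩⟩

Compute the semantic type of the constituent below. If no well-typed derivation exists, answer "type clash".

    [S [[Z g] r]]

[Z g]: ⟨⟨t, e⟩, ⟨t, t⟩⟩ applied to ⟨t, e⟩ yields ⟨t, t⟩.
[[Z g] r]: ⟨⟨t, t⟩, ⟨t, e⟩⟩ applied to ⟨t, t⟩ yields ⟨t, e⟩.
At [S [[Z g] r]]: neither ⟨e, e⟩ nor ⟨t, e⟩ can take the other as argument; the node is ill-typed.

type clash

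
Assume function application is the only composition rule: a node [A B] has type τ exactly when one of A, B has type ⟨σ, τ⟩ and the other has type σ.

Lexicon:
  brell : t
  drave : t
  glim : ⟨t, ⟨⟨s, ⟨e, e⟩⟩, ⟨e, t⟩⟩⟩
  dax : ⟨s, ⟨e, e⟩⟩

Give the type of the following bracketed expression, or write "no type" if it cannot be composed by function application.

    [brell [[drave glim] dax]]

[drave glim]: functor glim : ⟨t, ⟨⟨s, ⟨e, e⟩⟩, ⟨e, t⟩⟩⟩, argument drave : t; result ⟨⟨s, ⟨e, e⟩⟩, ⟨e, t⟩⟩.
[[drave glim] dax]: functor [drave glim] : ⟨⟨s, ⟨e, e⟩⟩, ⟨e, t⟩⟩, argument dax : ⟨s, ⟨e, e⟩⟩; result ⟨e, t⟩.
[brell [[drave glim] dax]]: t with ⟨e, t⟩ — neither is a function whose domain matches the other; composition fails here.

no type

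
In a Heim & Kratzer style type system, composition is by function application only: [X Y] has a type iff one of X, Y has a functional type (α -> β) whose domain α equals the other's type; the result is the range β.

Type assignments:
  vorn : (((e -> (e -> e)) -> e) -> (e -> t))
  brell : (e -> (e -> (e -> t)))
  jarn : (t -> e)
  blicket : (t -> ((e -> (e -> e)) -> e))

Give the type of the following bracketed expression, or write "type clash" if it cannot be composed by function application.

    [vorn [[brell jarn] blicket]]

[brell jarn]: (e -> (e -> (e -> t))) and (t -> e) cannot combine by function application — type clash.

type clash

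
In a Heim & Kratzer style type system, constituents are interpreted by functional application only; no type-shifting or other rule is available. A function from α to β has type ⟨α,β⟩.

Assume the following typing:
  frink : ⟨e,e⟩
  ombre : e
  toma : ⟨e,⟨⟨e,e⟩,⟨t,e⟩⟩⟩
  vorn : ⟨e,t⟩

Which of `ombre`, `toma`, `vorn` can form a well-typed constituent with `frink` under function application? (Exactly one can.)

ombre

ombre — combines: frink : ⟨e,e⟩ takes ombre : e as argument, giving e.
toma : ⟨e,⟨⟨e,e⟩,⟨t,e⟩⟩⟩ — does not combine with frink.
vorn : ⟨e,t⟩ — does not combine with frink.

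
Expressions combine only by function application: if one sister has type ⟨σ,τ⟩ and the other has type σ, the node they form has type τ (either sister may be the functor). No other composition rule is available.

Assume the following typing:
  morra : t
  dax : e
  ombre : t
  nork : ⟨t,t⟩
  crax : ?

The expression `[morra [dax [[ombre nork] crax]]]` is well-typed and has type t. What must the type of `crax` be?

⟨t,⟨e,⟨t,t⟩⟩⟩

For [morra [dax [[ombre nork] crax]]] to have type t with morra of type t, [dax [[ombre nork] crax]] must be the function: [dax [[ombre nork] crax]] : ⟨t,t⟩.
For [dax [[ombre nork] crax]] to have type ⟨t,t⟩ with dax of type e, [[ombre nork] crax] must be the function: [[ombre nork] crax] : ⟨e,⟨t,t⟩⟩.
For [[ombre nork] crax] to have type ⟨e,⟨t,t⟩⟩ with [ombre nork] of type t, crax must be the function: crax : ⟨t,⟨e,⟨t,t⟩⟩⟩.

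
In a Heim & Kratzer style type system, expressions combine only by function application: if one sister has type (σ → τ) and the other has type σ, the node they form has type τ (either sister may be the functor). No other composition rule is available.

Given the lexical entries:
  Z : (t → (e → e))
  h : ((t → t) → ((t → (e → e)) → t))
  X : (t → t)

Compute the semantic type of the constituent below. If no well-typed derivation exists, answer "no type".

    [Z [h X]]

t

[h X]: ((t → t) → ((t → (e → e)) → t)) applied to (t → t) yields ((t → (e → e)) → t).
[Z [h X]]: ((t → (e → e)) → t) applied to (t → (e → e)) yields t.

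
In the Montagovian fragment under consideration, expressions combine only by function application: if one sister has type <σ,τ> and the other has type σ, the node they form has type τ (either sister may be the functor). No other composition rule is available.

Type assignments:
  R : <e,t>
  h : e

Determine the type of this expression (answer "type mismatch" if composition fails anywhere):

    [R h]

[R h] — R of type <e,t> combines with h of type e: type t.

t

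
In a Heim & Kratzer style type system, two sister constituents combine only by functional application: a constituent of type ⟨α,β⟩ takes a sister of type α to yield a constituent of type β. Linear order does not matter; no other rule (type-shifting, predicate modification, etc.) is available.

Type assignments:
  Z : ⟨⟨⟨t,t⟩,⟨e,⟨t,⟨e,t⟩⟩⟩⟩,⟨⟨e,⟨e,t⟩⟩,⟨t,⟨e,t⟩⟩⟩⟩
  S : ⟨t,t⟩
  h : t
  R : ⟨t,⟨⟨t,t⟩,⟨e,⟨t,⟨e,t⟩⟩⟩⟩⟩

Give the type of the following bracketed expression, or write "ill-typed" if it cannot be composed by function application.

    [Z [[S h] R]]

⟨⟨e,⟨e,t⟩⟩,⟨t,⟨e,t⟩⟩⟩

[S h]: functor S : ⟨t,t⟩, argument h : t; result t.
[[S h] R]: functor R : ⟨t,⟨⟨t,t⟩,⟨e,⟨t,⟨e,t⟩⟩⟩⟩⟩, argument [S h] : t; result ⟨⟨t,t⟩,⟨e,⟨t,⟨e,t⟩⟩⟩⟩.
[Z [[S h] R]]: functor Z : ⟨⟨⟨t,t⟩,⟨e,⟨t,⟨e,t⟩⟩⟩⟩,⟨⟨e,⟨e,t⟩⟩,⟨t,⟨e,t⟩⟩⟩⟩, argument [[S h] R] : ⟨⟨t,t⟩,⟨e,⟨t,⟨e,t⟩⟩⟩⟩; result ⟨⟨e,⟨e,t⟩⟩,⟨t,⟨e,t⟩⟩⟩.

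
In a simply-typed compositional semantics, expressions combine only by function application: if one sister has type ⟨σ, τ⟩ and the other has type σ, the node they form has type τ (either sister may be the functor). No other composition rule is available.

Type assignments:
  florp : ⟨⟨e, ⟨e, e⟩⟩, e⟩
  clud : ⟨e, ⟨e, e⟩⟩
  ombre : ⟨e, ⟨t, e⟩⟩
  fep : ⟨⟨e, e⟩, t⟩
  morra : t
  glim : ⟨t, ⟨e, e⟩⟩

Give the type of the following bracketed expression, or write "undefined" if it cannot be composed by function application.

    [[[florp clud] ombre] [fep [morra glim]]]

e

[florp clud]: ⟨⟨e, ⟨e, e⟩⟩, e⟩ applied to ⟨e, ⟨e, e⟩⟩ yields e.
[[florp clud] ombre]: ⟨e, ⟨t, e⟩⟩ applied to e yields ⟨t, e⟩.
[morra glim]: ⟨t, ⟨e, e⟩⟩ applied to t yields ⟨e, e⟩.
[fep [morra glim]]: ⟨⟨e, e⟩, t⟩ applied to ⟨e, e⟩ yields t.
[[[florp clud] ombre] [fep [morra glim]]]: ⟨t, e⟩ applied to t yields e.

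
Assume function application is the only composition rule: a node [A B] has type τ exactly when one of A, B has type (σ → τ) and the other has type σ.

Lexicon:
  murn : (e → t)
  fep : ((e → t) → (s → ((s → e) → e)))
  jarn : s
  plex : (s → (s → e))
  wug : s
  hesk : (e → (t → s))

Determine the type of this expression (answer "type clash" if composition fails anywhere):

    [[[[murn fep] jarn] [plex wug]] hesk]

(t → s)

At [murn fep], fep : ((e → t) → (s → ((s → e) → e))) takes murn : (e → t), giving (s → ((s → e) → e)).
At [[murn fep] jarn], [murn fep] : (s → ((s → e) → e)) takes jarn : s, giving ((s → e) → e).
At [plex wug], plex : (s → (s → e)) takes wug : s, giving (s → e).
At [[[murn fep] jarn] [plex wug]], [[murn fep] jarn] : ((s → e) → e) takes [plex wug] : (s → e), giving e.
At [[[[murn fep] jarn] [plex wug]] hesk], hesk : (e → (t → s)) takes [[[murn fep] jarn] [plex wug]] : e, giving (t → s).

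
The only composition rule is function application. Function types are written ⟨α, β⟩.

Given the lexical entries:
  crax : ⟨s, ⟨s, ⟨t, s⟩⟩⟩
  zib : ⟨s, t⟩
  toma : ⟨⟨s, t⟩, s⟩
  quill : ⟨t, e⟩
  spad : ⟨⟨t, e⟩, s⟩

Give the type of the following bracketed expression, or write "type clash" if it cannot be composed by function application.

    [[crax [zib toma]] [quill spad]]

⟨t, s⟩

[zib toma]: functor toma : ⟨⟨s, t⟩, s⟩, argument zib : ⟨s, t⟩; result s.
[crax [zib toma]]: functor crax : ⟨s, ⟨s, ⟨t, s⟩⟩⟩, argument [zib toma] : s; result ⟨s, ⟨t, s⟩⟩.
[quill spad]: functor spad : ⟨⟨t, e⟩, s⟩, argument quill : ⟨t, e⟩; result s.
[[crax [zib toma]] [quill spad]]: functor [crax [zib toma]] : ⟨s, ⟨t, s⟩⟩, argument [quill spad] : s; result ⟨t, s⟩.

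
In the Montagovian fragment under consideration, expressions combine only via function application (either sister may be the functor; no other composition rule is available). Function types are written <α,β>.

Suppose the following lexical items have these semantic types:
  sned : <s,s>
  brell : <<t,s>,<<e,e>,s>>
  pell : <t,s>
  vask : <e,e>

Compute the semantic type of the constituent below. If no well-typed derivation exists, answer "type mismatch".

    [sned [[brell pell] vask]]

[brell pell]: functor brell : <<t,s>,<<e,e>,s>>, argument pell : <t,s>; result <<e,e>,s>.
[[brell pell] vask]: functor [brell pell] : <<e,e>,s>, argument vask : <e,e>; result s.
[sned [[brell pell] vask]]: functor sned : <s,s>, argument [[brell pell] vask] : s; result s.

s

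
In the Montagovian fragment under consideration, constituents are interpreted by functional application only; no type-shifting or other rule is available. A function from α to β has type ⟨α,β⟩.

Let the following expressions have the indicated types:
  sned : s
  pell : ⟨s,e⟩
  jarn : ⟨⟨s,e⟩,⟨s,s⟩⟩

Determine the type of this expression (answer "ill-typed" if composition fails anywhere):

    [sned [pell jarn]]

s

[pell jarn]: ⟨⟨s,e⟩,⟨s,s⟩⟩ applied to ⟨s,e⟩ yields ⟨s,s⟩.
[sned [pell jarn]]: ⟨s,s⟩ applied to s yields s.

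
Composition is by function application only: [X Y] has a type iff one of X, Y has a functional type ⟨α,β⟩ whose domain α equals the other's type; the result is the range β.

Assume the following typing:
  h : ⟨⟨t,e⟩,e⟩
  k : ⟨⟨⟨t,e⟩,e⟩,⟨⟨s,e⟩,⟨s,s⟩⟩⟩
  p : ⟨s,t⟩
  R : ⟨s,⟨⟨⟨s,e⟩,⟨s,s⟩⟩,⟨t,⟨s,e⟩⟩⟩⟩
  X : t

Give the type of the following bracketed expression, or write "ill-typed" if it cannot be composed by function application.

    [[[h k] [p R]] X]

At [h k], k : ⟨⟨⟨t,e⟩,e⟩,⟨⟨s,e⟩,⟨s,s⟩⟩⟩ takes h : ⟨⟨t,e⟩,e⟩, giving ⟨⟨s,e⟩,⟨s,s⟩⟩.
[p R]: ⟨s,t⟩ with ⟨s,⟨⟨⟨s,e⟩,⟨s,s⟩⟩,⟨t,⟨s,e⟩⟩⟩⟩ — neither is a function whose domain matches the other; composition fails here.

ill-typed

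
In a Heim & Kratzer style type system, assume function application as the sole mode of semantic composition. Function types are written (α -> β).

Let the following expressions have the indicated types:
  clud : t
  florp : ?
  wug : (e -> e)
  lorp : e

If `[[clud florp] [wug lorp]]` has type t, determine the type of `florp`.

(t -> (e -> t))

[[clud florp] [wug lorp]] is required to be t. [wug lorp] : e cannot yield t as functor, so [clud florp] : (e -> t).
[clud florp] is required to be (e -> t). clud : t cannot yield (e -> t) as functor, so florp : (t -> (e -> t)).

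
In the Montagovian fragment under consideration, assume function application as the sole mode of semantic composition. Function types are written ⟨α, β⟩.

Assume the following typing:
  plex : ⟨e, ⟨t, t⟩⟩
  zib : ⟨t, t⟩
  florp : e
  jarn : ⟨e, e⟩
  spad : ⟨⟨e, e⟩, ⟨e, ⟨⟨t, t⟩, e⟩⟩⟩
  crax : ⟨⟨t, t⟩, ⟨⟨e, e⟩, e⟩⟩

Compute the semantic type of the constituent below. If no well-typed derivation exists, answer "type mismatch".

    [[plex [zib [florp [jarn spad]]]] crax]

⟨⟨e, e⟩, e⟩

[jarn spad]: spad is ⟨⟨e, e⟩, ⟨e, ⟨⟨t, t⟩, e⟩⟩⟩, jarn is ⟨e, e⟩; result ⟨e, ⟨⟨t, t⟩, e⟩⟩.
[florp [jarn spad]]: [jarn spad] is ⟨e, ⟨⟨t, t⟩, e⟩⟩, florp is e; result ⟨⟨t, t⟩, e⟩.
[zib [florp [jarn spad]]]: [florp [jarn spad]] is ⟨⟨t, t⟩, e⟩, zib is ⟨t, t⟩; result e.
[plex [zib [florp [jarn spad]]]]: plex is ⟨e, ⟨t, t⟩⟩, [zib [florp [jarn spad]]] is e; result ⟨t, t⟩.
[[plex [zib [florp [jarn spad]]]] crax]: crax is ⟨⟨t, t⟩, ⟨⟨e, e⟩, e⟩⟩, [plex [zib [florp [jarn spad]]]] is ⟨t, t⟩; result ⟨⟨e, e⟩, e⟩.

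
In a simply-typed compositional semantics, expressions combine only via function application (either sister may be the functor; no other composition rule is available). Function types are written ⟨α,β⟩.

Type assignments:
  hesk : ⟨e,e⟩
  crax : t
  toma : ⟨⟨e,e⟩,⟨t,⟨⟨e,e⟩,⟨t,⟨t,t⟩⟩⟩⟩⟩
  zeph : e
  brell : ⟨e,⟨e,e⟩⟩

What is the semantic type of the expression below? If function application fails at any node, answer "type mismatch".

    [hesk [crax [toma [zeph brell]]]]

⟨t,⟨t,t⟩⟩

[zeph brell]: ⟨e,⟨e,e⟩⟩ applied to e yields ⟨e,e⟩.
[toma [zeph brell]]: ⟨⟨e,e⟩,⟨t,⟨⟨e,e⟩,⟨t,⟨t,t⟩⟩⟩⟩⟩ applied to ⟨e,e⟩ yields ⟨t,⟨⟨e,e⟩,⟨t,⟨t,t⟩⟩⟩⟩.
[crax [toma [zeph brell]]]: ⟨t,⟨⟨e,e⟩,⟨t,⟨t,t⟩⟩⟩⟩ applied to t yields ⟨⟨e,e⟩,⟨t,⟨t,t⟩⟩⟩.
[hesk [crax [toma [zeph brell]]]]: ⟨⟨e,e⟩,⟨t,⟨t,t⟩⟩⟩ applied to ⟨e,e⟩ yields ⟨t,⟨t,t⟩⟩.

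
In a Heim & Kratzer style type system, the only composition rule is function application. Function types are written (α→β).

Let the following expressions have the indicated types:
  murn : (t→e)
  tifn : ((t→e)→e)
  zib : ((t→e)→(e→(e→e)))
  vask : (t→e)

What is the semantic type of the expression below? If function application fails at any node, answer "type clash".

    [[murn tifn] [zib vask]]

(e→e)

[murn tifn]: tifn is ((t→e)→e), murn is (t→e); result e.
[zib vask]: zib is ((t→e)→(e→(e→e))), vask is (t→e); result (e→(e→e)).
[[murn tifn] [zib vask]]: [zib vask] is (e→(e→e)), [murn tifn] is e; result (e→e).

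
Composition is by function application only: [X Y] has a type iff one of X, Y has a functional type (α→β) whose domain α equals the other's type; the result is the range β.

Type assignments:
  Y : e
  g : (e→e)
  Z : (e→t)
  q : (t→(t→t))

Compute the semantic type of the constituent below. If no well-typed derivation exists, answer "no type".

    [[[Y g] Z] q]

At [Y g], g : (e→e) takes Y : e, giving e.
At [[Y g] Z], Z : (e→t) takes [Y g] : e, giving t.
At [[[Y g] Z] q], q : (t→(t→t)) takes [[Y g] Z] : t, giving (t→t).

(t→t)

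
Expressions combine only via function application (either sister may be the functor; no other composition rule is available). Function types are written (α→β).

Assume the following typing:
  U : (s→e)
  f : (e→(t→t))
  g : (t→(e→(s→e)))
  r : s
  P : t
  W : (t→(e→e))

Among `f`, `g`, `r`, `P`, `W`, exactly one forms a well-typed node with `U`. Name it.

r

f : (e→(t→t)) — U needs s; f needs e; neither fits.
g : (t→(e→(s→e))) — U needs s; g needs t; neither fits.
r — combines: U : (s→e) takes r : s as argument, giving e.
P : t — U needs s; P needs nothing (atomic); neither fits.
W : (t→(e→e)) — U needs s; W needs t; neither fits.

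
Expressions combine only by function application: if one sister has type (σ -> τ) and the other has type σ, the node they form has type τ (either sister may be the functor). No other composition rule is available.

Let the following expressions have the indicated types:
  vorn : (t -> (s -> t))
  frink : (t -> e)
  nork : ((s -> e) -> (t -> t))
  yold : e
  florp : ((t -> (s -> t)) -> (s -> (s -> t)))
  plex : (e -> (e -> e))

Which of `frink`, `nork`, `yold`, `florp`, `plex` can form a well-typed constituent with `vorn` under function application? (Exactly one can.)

frink : (t -> e) — neither side's domain matches the other.
nork : ((s -> e) -> (t -> t)) — neither side's domain matches the other.
yold : e — neither side's domain matches the other.
florp — combines: florp : ((t -> (s -> t)) -> (s -> (s -> t))) takes vorn : (t -> (s -> t)) as argument, giving (s -> (s -> t)).
plex : (e -> (e -> e)) — neither side's domain matches the other.

florp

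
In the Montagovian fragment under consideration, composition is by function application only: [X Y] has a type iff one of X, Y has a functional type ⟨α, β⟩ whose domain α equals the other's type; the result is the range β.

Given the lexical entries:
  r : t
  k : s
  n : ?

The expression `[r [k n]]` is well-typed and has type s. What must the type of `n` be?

[r [k n]] must have type s. The sister r has type t; that is not a function onto s, so [k n] must be the functor, of type ⟨t, s⟩.
[k n] must have type ⟨t, s⟩. The sister k has type s; that is not a function onto ⟨t, s⟩, so n must be the functor, of type ⟨s, ⟨t, s⟩⟩.

⟨s, ⟨t, s⟩⟩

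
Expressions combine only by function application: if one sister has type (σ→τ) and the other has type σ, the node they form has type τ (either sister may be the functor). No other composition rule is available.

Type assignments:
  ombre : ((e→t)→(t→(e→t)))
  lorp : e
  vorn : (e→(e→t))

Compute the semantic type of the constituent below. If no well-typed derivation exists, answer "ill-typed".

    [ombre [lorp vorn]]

[lorp vorn]: functor vorn : (e→(e→t)), argument lorp : e; result (e→t).
[ombre [lorp vorn]]: functor ombre : ((e→t)→(t→(e→t))), argument [lorp vorn] : (e→t); result (t→(e→t)).

(t→(e→t))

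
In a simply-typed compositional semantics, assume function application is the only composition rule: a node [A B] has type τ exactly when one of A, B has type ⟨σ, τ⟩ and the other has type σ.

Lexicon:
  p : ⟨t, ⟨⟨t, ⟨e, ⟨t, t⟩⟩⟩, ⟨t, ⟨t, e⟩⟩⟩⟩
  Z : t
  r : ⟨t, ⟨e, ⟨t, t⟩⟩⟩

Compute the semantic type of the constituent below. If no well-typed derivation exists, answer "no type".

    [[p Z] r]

[p Z]: ⟨t, ⟨⟨t, ⟨e, ⟨t, t⟩⟩⟩, ⟨t, ⟨t, e⟩⟩⟩⟩ applied to t yields ⟨⟨t, ⟨e, ⟨t, t⟩⟩⟩, ⟨t, ⟨t, e⟩⟩⟩.
[[p Z] r]: ⟨⟨t, ⟨e, ⟨t, t⟩⟩⟩, ⟨t, ⟨t, e⟩⟩⟩ applied to ⟨t, ⟨e, ⟨t, t⟩⟩⟩ yields ⟨t, ⟨t, e⟩⟩.

⟨t, ⟨t, e⟩⟩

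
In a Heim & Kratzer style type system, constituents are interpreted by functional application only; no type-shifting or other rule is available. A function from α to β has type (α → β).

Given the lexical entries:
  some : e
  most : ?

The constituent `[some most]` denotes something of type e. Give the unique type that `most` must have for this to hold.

(e → e)

[some most] is required to be e. some : e cannot yield e as functor, so most : (e → e).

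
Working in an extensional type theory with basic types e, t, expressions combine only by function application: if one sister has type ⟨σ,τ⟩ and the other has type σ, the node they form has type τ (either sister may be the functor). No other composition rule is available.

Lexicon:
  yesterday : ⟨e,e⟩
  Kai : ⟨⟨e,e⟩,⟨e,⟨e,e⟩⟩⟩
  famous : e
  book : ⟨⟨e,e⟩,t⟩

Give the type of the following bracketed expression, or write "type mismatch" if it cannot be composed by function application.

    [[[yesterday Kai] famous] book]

t

At [yesterday Kai], Kai : ⟨⟨e,e⟩,⟨e,⟨e,e⟩⟩⟩ takes yesterday : ⟨e,e⟩, giving ⟨e,⟨e,e⟩⟩.
At [[yesterday Kai] famous], [yesterday Kai] : ⟨e,⟨e,e⟩⟩ takes famous : e, giving ⟨e,e⟩.
At [[[yesterday Kai] famous] book], book : ⟨⟨e,e⟩,t⟩ takes [[yesterday Kai] famous] : ⟨e,e⟩, giving t.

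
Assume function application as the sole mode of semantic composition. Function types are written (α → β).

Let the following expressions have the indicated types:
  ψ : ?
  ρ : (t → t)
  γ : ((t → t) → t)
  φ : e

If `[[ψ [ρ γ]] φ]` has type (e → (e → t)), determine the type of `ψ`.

(t → (e → (e → (e → t))))

At [[ψ [ρ γ]] φ] (required: (e → (e → t))): φ is e, which is not a function with range (e → (e → t)); hence [ψ [ρ γ]] is the functor — type (e → (e → (e → t))).
At [ψ [ρ γ]] (required: (e → (e → (e → t)))): [ρ γ] is t, which is not a function with range (e → (e → (e → t))); hence ψ is the functor — type (t → (e → (e → (e → t)))).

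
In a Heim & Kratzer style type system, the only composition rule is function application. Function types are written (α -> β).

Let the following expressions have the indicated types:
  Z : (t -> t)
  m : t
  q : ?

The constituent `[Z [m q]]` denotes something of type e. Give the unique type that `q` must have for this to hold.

[Z [m q]] must have type e. The sister Z has type (t -> t); that is not a function onto e, so [m q] must be the functor, of type ((t -> t) -> e).
[m q] must have type ((t -> t) -> e). The sister m has type t; that is not a function onto ((t -> t) -> e), so q must be the functor, of type (t -> ((t -> t) -> e)).

(t -> ((t -> t) -> e))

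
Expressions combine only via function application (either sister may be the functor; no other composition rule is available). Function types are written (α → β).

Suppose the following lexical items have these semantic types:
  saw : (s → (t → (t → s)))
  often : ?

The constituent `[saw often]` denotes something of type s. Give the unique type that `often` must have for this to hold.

For [saw often] to have type s with saw of type (s → (t → (t → s))), often must be the function: often : ((s → (t → (t → s))) → s).

((s → (t → (t → s))) → s)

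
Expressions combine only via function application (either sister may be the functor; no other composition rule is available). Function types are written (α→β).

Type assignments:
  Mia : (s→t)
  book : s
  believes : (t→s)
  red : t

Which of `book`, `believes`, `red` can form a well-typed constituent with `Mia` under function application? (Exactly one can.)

book

book — combines: Mia : (s→t) takes book : s as argument, giving t.
believes : (t→s) — does not combine with Mia.
red : t — does not combine with Mia.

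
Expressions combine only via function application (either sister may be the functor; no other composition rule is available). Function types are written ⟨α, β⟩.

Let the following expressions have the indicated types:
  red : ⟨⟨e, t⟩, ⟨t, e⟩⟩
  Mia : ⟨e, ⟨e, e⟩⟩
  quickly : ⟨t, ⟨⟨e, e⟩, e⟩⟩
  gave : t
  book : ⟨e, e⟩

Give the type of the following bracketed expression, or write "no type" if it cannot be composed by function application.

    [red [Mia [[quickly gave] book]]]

[quickly gave]: functor quickly : ⟨t, ⟨⟨e, e⟩, e⟩⟩, argument gave : t; result ⟨⟨e, e⟩, e⟩.
[[quickly gave] book]: functor [quickly gave] : ⟨⟨e, e⟩, e⟩, argument book : ⟨e, e⟩; result e.
[Mia [[quickly gave] book]]: functor Mia : ⟨e, ⟨e, e⟩⟩, argument [[quickly gave] book] : e; result ⟨e, e⟩.
At [red [Mia [[quickly gave] book]]]: neither ⟨⟨e, t⟩, ⟨t, e⟩⟩ nor ⟨e, e⟩ can take the other as argument; the node is ill-typed.

no type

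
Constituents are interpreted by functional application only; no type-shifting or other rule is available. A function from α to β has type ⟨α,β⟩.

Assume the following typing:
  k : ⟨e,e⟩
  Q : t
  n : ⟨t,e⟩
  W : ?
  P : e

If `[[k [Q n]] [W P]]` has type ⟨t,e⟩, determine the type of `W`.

[[k [Q n]] [W P]] must have type ⟨t,e⟩. The sister [k [Q n]] has type e; that is not a function onto ⟨t,e⟩, so [W P] must be the functor, of type ⟨e,⟨t,e⟩⟩.
[W P] must have type ⟨e,⟨t,e⟩⟩. The sister P has type e; that is not a function onto ⟨e,⟨t,e⟩⟩, so W must be the functor, of type ⟨e,⟨e,⟨t,e⟩⟩⟩.

⟨e,⟨e,⟨t,e⟩⟩⟩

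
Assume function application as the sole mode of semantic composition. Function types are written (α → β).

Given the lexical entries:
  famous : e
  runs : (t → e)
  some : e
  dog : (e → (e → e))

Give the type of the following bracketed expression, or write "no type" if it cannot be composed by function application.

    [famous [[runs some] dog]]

At [runs some]: neither (t → e) nor e can take the other as argument; the node is ill-typed.

no type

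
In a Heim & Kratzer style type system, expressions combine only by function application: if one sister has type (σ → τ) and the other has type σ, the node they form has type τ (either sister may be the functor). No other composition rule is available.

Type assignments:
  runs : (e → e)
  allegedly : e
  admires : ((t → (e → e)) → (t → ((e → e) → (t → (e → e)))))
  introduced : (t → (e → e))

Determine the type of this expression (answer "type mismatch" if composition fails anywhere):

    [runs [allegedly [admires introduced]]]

type mismatch

[admires introduced] — admires of type ((t → (e → e)) → (t → ((e → e) → (t → (e → e))))) combines with introduced of type (t → (e → e)): type (t → ((e → e) → (t → (e → e)))).
[allegedly [admires introduced]]: e with (t → ((e → e) → (t → (e → e)))) — neither is a function whose domain matches the other; composition fails here.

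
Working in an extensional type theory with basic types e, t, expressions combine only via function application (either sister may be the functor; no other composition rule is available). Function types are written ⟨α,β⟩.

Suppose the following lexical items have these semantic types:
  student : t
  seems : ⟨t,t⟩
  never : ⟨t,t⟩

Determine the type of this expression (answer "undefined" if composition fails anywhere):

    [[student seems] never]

[student seems]: ⟨t,t⟩ applied to t yields t.
[[student seems] never]: ⟨t,t⟩ applied to t yields t.

t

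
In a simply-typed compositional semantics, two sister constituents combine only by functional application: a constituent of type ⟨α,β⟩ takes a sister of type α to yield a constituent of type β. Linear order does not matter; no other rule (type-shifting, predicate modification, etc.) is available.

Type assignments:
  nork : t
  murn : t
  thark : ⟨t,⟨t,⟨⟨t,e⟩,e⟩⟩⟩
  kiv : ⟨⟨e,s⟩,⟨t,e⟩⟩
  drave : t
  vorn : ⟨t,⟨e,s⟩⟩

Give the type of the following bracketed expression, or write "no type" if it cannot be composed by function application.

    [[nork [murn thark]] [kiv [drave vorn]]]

e

At [murn thark], thark : ⟨t,⟨t,⟨⟨t,e⟩,e⟩⟩⟩ takes murn : t, giving ⟨t,⟨⟨t,e⟩,e⟩⟩.
At [nork [murn thark]], [murn thark] : ⟨t,⟨⟨t,e⟩,e⟩⟩ takes nork : t, giving ⟨⟨t,e⟩,e⟩.
At [drave vorn], vorn : ⟨t,⟨e,s⟩⟩ takes drave : t, giving ⟨e,s⟩.
At [kiv [drave vorn]], kiv : ⟨⟨e,s⟩,⟨t,e⟩⟩ takes [drave vorn] : ⟨e,s⟩, giving ⟨t,e⟩.
At [[nork [murn thark]] [kiv [drave vorn]]], [nork [murn thark]] : ⟨⟨t,e⟩,e⟩ takes [kiv [drave vorn]] : ⟨t,e⟩, giving e.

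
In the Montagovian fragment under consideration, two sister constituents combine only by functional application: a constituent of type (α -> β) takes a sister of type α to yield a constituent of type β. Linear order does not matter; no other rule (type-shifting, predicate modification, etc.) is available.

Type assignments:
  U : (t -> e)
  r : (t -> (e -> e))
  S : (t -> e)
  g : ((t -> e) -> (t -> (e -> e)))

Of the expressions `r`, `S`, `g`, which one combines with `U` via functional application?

r : (t -> (e -> e)) — does not combine with U.
S : (t -> e) — does not combine with U.
g — combines: g : ((t -> e) -> (t -> (e -> e))) takes U : (t -> e) as argument, giving (t -> (e -> e)).

g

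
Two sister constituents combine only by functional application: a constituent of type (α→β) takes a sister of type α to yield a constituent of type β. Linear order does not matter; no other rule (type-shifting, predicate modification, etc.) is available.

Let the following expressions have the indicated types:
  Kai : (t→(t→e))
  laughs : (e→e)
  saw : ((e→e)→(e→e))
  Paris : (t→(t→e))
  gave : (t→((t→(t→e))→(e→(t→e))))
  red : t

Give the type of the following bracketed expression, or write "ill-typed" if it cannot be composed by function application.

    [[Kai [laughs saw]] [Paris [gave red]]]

ill-typed

At [laughs saw], saw : ((e→e)→(e→e)) takes laughs : (e→e), giving (e→e).
[Kai [laughs saw]]: (t→(t→e)) with (e→e) — neither is a function whose domain matches the other; composition fails here.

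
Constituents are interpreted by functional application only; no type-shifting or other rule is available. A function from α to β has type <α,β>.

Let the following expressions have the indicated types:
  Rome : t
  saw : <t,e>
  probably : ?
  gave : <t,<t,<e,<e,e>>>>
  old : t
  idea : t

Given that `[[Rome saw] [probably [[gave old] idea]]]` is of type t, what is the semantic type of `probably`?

[[Rome saw] [probably [[gave old] idea]]] must have type t. The sister [Rome saw] has type e; that is not a function onto t, so [probably [[gave old] idea]] must be the functor, of type <e,t>.
[probably [[gave old] idea]] must have type <e,t>. The sister [[gave old] idea] has type <e,<e,e>>; that is not a function onto <e,t>, so probably must be the functor, of type <<e,<e,e>>,<e,t>>.

<<e,<e,e>>,<e,t>>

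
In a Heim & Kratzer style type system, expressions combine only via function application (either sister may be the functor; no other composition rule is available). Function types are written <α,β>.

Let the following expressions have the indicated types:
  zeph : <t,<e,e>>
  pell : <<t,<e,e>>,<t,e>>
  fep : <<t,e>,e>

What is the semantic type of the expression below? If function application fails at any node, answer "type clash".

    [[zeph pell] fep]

e

[zeph pell] — pell of type <<t,<e,e>>,<t,e>> combines with zeph of type <t,<e,e>>: type <t,e>.
[[zeph pell] fep] — fep of type <<t,e>,e> combines with [zeph pell] of type <t,e>: type e.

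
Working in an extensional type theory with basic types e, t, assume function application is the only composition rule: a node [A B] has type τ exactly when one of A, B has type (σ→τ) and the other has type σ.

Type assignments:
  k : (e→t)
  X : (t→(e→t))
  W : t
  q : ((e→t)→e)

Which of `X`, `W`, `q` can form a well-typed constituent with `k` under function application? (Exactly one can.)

q

X : (t→(e→t)) — no; k wants e, and X wants t.
W : t — no; k wants e, and W wants nothing (atomic).
q — combines: q : ((e→t)→e) takes k : (e→t) as argument, giving e.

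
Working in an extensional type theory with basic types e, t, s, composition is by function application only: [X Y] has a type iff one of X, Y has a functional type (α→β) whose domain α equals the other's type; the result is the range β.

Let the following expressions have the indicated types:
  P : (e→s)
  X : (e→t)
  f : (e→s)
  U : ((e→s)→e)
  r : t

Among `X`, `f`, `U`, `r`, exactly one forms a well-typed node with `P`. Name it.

U

X : (e→t) — P needs e; X needs e; neither fits.
f : (e→s) — P needs e; f needs e; neither fits.
U — combines: U : ((e→s)→e) takes P : (e→s) as argument, giving e.
r : t — P needs e; r needs nothing (atomic); neither fits.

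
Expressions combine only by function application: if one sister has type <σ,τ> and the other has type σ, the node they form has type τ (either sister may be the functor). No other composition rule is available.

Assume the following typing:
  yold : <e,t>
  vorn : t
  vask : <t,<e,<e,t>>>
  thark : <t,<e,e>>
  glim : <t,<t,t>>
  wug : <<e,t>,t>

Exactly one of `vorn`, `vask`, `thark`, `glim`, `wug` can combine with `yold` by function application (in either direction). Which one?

vorn : t — yold needs e; vorn needs nothing (atomic); neither fits.
vask : <t,<e,<e,t>>> — yold needs e; vask needs t; neither fits.
thark : <t,<e,e>> — yold needs e; thark needs t; neither fits.
glim : <t,<t,t>> — yold needs e; glim needs t; neither fits.
wug — combines: wug : <<e,t>,t> takes yold : <e,t> as argument, giving t.

wug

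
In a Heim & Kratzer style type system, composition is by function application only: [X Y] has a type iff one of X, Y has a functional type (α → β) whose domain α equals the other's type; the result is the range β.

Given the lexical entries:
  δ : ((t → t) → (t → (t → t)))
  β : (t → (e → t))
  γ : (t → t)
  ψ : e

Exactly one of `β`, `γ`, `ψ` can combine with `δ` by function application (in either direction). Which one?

β : (t → (e → t)) — δ needs (t → t); β needs t; neither fits.
γ — combines: δ : ((t → t) → (t → (t → t))) takes γ : (t → t) as argument, giving (t → (t → t)).
ψ : e — δ needs (t → t); ψ needs nothing (atomic); neither fits.

γ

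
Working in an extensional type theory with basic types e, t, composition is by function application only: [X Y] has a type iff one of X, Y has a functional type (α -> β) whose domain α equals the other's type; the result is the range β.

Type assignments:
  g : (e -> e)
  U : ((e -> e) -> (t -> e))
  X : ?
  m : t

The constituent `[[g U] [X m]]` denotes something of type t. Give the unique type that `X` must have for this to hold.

[[g U] [X m]] is required to be t. [g U] : (t -> e) cannot yield t as functor, so [X m] : ((t -> e) -> t).
[X m] is required to be ((t -> e) -> t). m : t cannot yield ((t -> e) -> t) as functor, so X : (t -> ((t -> e) -> t)).

(t -> ((t -> e) -> t))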